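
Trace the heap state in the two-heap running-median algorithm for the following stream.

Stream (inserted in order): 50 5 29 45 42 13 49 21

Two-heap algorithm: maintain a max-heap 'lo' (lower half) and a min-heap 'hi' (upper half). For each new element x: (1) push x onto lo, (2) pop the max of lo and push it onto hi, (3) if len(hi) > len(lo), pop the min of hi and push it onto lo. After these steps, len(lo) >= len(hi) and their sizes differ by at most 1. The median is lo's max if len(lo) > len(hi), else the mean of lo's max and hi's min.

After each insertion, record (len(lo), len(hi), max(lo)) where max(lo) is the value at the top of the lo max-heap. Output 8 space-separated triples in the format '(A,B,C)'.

Answer: (1,0,50) (1,1,5) (2,1,29) (2,2,29) (3,2,42) (3,3,29) (4,3,42) (4,4,29)

Derivation:
Step 1: insert 50 -> lo=[50] hi=[] -> (len(lo)=1, len(hi)=0, max(lo)=50)
Step 2: insert 5 -> lo=[5] hi=[50] -> (len(lo)=1, len(hi)=1, max(lo)=5)
Step 3: insert 29 -> lo=[5, 29] hi=[50] -> (len(lo)=2, len(hi)=1, max(lo)=29)
Step 4: insert 45 -> lo=[5, 29] hi=[45, 50] -> (len(lo)=2, len(hi)=2, max(lo)=29)
Step 5: insert 42 -> lo=[5, 29, 42] hi=[45, 50] -> (len(lo)=3, len(hi)=2, max(lo)=42)
Step 6: insert 13 -> lo=[5, 13, 29] hi=[42, 45, 50] -> (len(lo)=3, len(hi)=3, max(lo)=29)
Step 7: insert 49 -> lo=[5, 13, 29, 42] hi=[45, 49, 50] -> (len(lo)=4, len(hi)=3, max(lo)=42)
Step 8: insert 21 -> lo=[5, 13, 21, 29] hi=[42, 45, 49, 50] -> (len(lo)=4, len(hi)=4, max(lo)=29)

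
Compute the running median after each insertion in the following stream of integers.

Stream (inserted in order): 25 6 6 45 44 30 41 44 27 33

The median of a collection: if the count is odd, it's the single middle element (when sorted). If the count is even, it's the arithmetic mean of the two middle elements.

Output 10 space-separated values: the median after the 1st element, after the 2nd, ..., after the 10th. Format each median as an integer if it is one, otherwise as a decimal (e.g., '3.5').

Step 1: insert 25 -> lo=[25] (size 1, max 25) hi=[] (size 0) -> median=25
Step 2: insert 6 -> lo=[6] (size 1, max 6) hi=[25] (size 1, min 25) -> median=15.5
Step 3: insert 6 -> lo=[6, 6] (size 2, max 6) hi=[25] (size 1, min 25) -> median=6
Step 4: insert 45 -> lo=[6, 6] (size 2, max 6) hi=[25, 45] (size 2, min 25) -> median=15.5
Step 5: insert 44 -> lo=[6, 6, 25] (size 3, max 25) hi=[44, 45] (size 2, min 44) -> median=25
Step 6: insert 30 -> lo=[6, 6, 25] (size 3, max 25) hi=[30, 44, 45] (size 3, min 30) -> median=27.5
Step 7: insert 41 -> lo=[6, 6, 25, 30] (size 4, max 30) hi=[41, 44, 45] (size 3, min 41) -> median=30
Step 8: insert 44 -> lo=[6, 6, 25, 30] (size 4, max 30) hi=[41, 44, 44, 45] (size 4, min 41) -> median=35.5
Step 9: insert 27 -> lo=[6, 6, 25, 27, 30] (size 5, max 30) hi=[41, 44, 44, 45] (size 4, min 41) -> median=30
Step 10: insert 33 -> lo=[6, 6, 25, 27, 30] (size 5, max 30) hi=[33, 41, 44, 44, 45] (size 5, min 33) -> median=31.5

Answer: 25 15.5 6 15.5 25 27.5 30 35.5 30 31.5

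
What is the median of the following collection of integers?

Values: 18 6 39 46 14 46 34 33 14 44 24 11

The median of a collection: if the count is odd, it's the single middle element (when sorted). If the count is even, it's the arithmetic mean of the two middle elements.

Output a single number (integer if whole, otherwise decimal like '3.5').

Answer: 28.5

Derivation:
Step 1: insert 18 -> lo=[18] (size 1, max 18) hi=[] (size 0) -> median=18
Step 2: insert 6 -> lo=[6] (size 1, max 6) hi=[18] (size 1, min 18) -> median=12
Step 3: insert 39 -> lo=[6, 18] (size 2, max 18) hi=[39] (size 1, min 39) -> median=18
Step 4: insert 46 -> lo=[6, 18] (size 2, max 18) hi=[39, 46] (size 2, min 39) -> median=28.5
Step 5: insert 14 -> lo=[6, 14, 18] (size 3, max 18) hi=[39, 46] (size 2, min 39) -> median=18
Step 6: insert 46 -> lo=[6, 14, 18] (size 3, max 18) hi=[39, 46, 46] (size 3, min 39) -> median=28.5
Step 7: insert 34 -> lo=[6, 14, 18, 34] (size 4, max 34) hi=[39, 46, 46] (size 3, min 39) -> median=34
Step 8: insert 33 -> lo=[6, 14, 18, 33] (size 4, max 33) hi=[34, 39, 46, 46] (size 4, min 34) -> median=33.5
Step 9: insert 14 -> lo=[6, 14, 14, 18, 33] (size 5, max 33) hi=[34, 39, 46, 46] (size 4, min 34) -> median=33
Step 10: insert 44 -> lo=[6, 14, 14, 18, 33] (size 5, max 33) hi=[34, 39, 44, 46, 46] (size 5, min 34) -> median=33.5
Step 11: insert 24 -> lo=[6, 14, 14, 18, 24, 33] (size 6, max 33) hi=[34, 39, 44, 46, 46] (size 5, min 34) -> median=33
Step 12: insert 11 -> lo=[6, 11, 14, 14, 18, 24] (size 6, max 24) hi=[33, 34, 39, 44, 46, 46] (size 6, min 33) -> median=28.5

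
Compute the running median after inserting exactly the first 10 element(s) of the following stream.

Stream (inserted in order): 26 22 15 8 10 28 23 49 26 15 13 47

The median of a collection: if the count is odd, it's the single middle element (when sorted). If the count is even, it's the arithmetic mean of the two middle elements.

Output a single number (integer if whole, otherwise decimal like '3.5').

Answer: 22.5

Derivation:
Step 1: insert 26 -> lo=[26] (size 1, max 26) hi=[] (size 0) -> median=26
Step 2: insert 22 -> lo=[22] (size 1, max 22) hi=[26] (size 1, min 26) -> median=24
Step 3: insert 15 -> lo=[15, 22] (size 2, max 22) hi=[26] (size 1, min 26) -> median=22
Step 4: insert 8 -> lo=[8, 15] (size 2, max 15) hi=[22, 26] (size 2, min 22) -> median=18.5
Step 5: insert 10 -> lo=[8, 10, 15] (size 3, max 15) hi=[22, 26] (size 2, min 22) -> median=15
Step 6: insert 28 -> lo=[8, 10, 15] (size 3, max 15) hi=[22, 26, 28] (size 3, min 22) -> median=18.5
Step 7: insert 23 -> lo=[8, 10, 15, 22] (size 4, max 22) hi=[23, 26, 28] (size 3, min 23) -> median=22
Step 8: insert 49 -> lo=[8, 10, 15, 22] (size 4, max 22) hi=[23, 26, 28, 49] (size 4, min 23) -> median=22.5
Step 9: insert 26 -> lo=[8, 10, 15, 22, 23] (size 5, max 23) hi=[26, 26, 28, 49] (size 4, min 26) -> median=23
Step 10: insert 15 -> lo=[8, 10, 15, 15, 22] (size 5, max 22) hi=[23, 26, 26, 28, 49] (size 5, min 23) -> median=22.5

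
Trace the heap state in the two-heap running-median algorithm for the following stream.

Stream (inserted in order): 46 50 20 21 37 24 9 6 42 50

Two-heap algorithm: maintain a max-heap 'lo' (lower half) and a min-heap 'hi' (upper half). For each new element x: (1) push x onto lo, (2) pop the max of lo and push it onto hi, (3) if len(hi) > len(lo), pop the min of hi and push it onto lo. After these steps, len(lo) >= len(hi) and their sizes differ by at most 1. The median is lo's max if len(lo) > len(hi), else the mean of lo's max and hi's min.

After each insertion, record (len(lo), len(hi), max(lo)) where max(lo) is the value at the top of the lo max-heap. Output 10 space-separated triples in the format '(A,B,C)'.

Step 1: insert 46 -> lo=[46] hi=[] -> (len(lo)=1, len(hi)=0, max(lo)=46)
Step 2: insert 50 -> lo=[46] hi=[50] -> (len(lo)=1, len(hi)=1, max(lo)=46)
Step 3: insert 20 -> lo=[20, 46] hi=[50] -> (len(lo)=2, len(hi)=1, max(lo)=46)
Step 4: insert 21 -> lo=[20, 21] hi=[46, 50] -> (len(lo)=2, len(hi)=2, max(lo)=21)
Step 5: insert 37 -> lo=[20, 21, 37] hi=[46, 50] -> (len(lo)=3, len(hi)=2, max(lo)=37)
Step 6: insert 24 -> lo=[20, 21, 24] hi=[37, 46, 50] -> (len(lo)=3, len(hi)=3, max(lo)=24)
Step 7: insert 9 -> lo=[9, 20, 21, 24] hi=[37, 46, 50] -> (len(lo)=4, len(hi)=3, max(lo)=24)
Step 8: insert 6 -> lo=[6, 9, 20, 21] hi=[24, 37, 46, 50] -> (len(lo)=4, len(hi)=4, max(lo)=21)
Step 9: insert 42 -> lo=[6, 9, 20, 21, 24] hi=[37, 42, 46, 50] -> (len(lo)=5, len(hi)=4, max(lo)=24)
Step 10: insert 50 -> lo=[6, 9, 20, 21, 24] hi=[37, 42, 46, 50, 50] -> (len(lo)=5, len(hi)=5, max(lo)=24)

Answer: (1,0,46) (1,1,46) (2,1,46) (2,2,21) (3,2,37) (3,3,24) (4,3,24) (4,4,21) (5,4,24) (5,5,24)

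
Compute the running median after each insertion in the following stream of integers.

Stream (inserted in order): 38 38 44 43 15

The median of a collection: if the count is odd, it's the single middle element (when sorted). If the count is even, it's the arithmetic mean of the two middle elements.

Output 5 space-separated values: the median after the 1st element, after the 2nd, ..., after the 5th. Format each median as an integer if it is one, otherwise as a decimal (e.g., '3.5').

Answer: 38 38 38 40.5 38

Derivation:
Step 1: insert 38 -> lo=[38] (size 1, max 38) hi=[] (size 0) -> median=38
Step 2: insert 38 -> lo=[38] (size 1, max 38) hi=[38] (size 1, min 38) -> median=38
Step 3: insert 44 -> lo=[38, 38] (size 2, max 38) hi=[44] (size 1, min 44) -> median=38
Step 4: insert 43 -> lo=[38, 38] (size 2, max 38) hi=[43, 44] (size 2, min 43) -> median=40.5
Step 5: insert 15 -> lo=[15, 38, 38] (size 3, max 38) hi=[43, 44] (size 2, min 43) -> median=38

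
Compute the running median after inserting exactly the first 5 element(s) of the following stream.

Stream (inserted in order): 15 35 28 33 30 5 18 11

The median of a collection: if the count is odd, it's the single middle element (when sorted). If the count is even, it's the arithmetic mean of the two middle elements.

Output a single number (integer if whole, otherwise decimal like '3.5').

Answer: 30

Derivation:
Step 1: insert 15 -> lo=[15] (size 1, max 15) hi=[] (size 0) -> median=15
Step 2: insert 35 -> lo=[15] (size 1, max 15) hi=[35] (size 1, min 35) -> median=25
Step 3: insert 28 -> lo=[15, 28] (size 2, max 28) hi=[35] (size 1, min 35) -> median=28
Step 4: insert 33 -> lo=[15, 28] (size 2, max 28) hi=[33, 35] (size 2, min 33) -> median=30.5
Step 5: insert 30 -> lo=[15, 28, 30] (size 3, max 30) hi=[33, 35] (size 2, min 33) -> median=30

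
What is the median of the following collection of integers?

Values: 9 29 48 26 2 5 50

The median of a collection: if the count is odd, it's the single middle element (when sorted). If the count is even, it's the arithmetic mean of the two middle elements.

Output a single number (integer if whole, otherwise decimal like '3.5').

Answer: 26

Derivation:
Step 1: insert 9 -> lo=[9] (size 1, max 9) hi=[] (size 0) -> median=9
Step 2: insert 29 -> lo=[9] (size 1, max 9) hi=[29] (size 1, min 29) -> median=19
Step 3: insert 48 -> lo=[9, 29] (size 2, max 29) hi=[48] (size 1, min 48) -> median=29
Step 4: insert 26 -> lo=[9, 26] (size 2, max 26) hi=[29, 48] (size 2, min 29) -> median=27.5
Step 5: insert 2 -> lo=[2, 9, 26] (size 3, max 26) hi=[29, 48] (size 2, min 29) -> median=26
Step 6: insert 5 -> lo=[2, 5, 9] (size 3, max 9) hi=[26, 29, 48] (size 3, min 26) -> median=17.5
Step 7: insert 50 -> lo=[2, 5, 9, 26] (size 4, max 26) hi=[29, 48, 50] (size 3, min 29) -> median=26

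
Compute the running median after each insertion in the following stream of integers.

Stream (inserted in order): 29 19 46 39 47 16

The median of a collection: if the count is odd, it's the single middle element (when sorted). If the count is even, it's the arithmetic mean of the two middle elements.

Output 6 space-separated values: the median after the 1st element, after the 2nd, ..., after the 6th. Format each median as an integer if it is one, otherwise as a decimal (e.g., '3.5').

Step 1: insert 29 -> lo=[29] (size 1, max 29) hi=[] (size 0) -> median=29
Step 2: insert 19 -> lo=[19] (size 1, max 19) hi=[29] (size 1, min 29) -> median=24
Step 3: insert 46 -> lo=[19, 29] (size 2, max 29) hi=[46] (size 1, min 46) -> median=29
Step 4: insert 39 -> lo=[19, 29] (size 2, max 29) hi=[39, 46] (size 2, min 39) -> median=34
Step 5: insert 47 -> lo=[19, 29, 39] (size 3, max 39) hi=[46, 47] (size 2, min 46) -> median=39
Step 6: insert 16 -> lo=[16, 19, 29] (size 3, max 29) hi=[39, 46, 47] (size 3, min 39) -> median=34

Answer: 29 24 29 34 39 34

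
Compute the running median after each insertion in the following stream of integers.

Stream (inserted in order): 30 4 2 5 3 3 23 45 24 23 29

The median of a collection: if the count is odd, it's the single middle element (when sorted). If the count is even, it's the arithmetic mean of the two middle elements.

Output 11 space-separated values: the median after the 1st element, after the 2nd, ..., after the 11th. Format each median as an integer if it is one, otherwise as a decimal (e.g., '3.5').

Answer: 30 17 4 4.5 4 3.5 4 4.5 5 14 23

Derivation:
Step 1: insert 30 -> lo=[30] (size 1, max 30) hi=[] (size 0) -> median=30
Step 2: insert 4 -> lo=[4] (size 1, max 4) hi=[30] (size 1, min 30) -> median=17
Step 3: insert 2 -> lo=[2, 4] (size 2, max 4) hi=[30] (size 1, min 30) -> median=4
Step 4: insert 5 -> lo=[2, 4] (size 2, max 4) hi=[5, 30] (size 2, min 5) -> median=4.5
Step 5: insert 3 -> lo=[2, 3, 4] (size 3, max 4) hi=[5, 30] (size 2, min 5) -> median=4
Step 6: insert 3 -> lo=[2, 3, 3] (size 3, max 3) hi=[4, 5, 30] (size 3, min 4) -> median=3.5
Step 7: insert 23 -> lo=[2, 3, 3, 4] (size 4, max 4) hi=[5, 23, 30] (size 3, min 5) -> median=4
Step 8: insert 45 -> lo=[2, 3, 3, 4] (size 4, max 4) hi=[5, 23, 30, 45] (size 4, min 5) -> median=4.5
Step 9: insert 24 -> lo=[2, 3, 3, 4, 5] (size 5, max 5) hi=[23, 24, 30, 45] (size 4, min 23) -> median=5
Step 10: insert 23 -> lo=[2, 3, 3, 4, 5] (size 5, max 5) hi=[23, 23, 24, 30, 45] (size 5, min 23) -> median=14
Step 11: insert 29 -> lo=[2, 3, 3, 4, 5, 23] (size 6, max 23) hi=[23, 24, 29, 30, 45] (size 5, min 23) -> median=23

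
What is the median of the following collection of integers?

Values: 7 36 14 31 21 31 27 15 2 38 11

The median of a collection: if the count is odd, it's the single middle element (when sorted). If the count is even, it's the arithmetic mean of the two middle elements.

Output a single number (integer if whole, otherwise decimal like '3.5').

Answer: 21

Derivation:
Step 1: insert 7 -> lo=[7] (size 1, max 7) hi=[] (size 0) -> median=7
Step 2: insert 36 -> lo=[7] (size 1, max 7) hi=[36] (size 1, min 36) -> median=21.5
Step 3: insert 14 -> lo=[7, 14] (size 2, max 14) hi=[36] (size 1, min 36) -> median=14
Step 4: insert 31 -> lo=[7, 14] (size 2, max 14) hi=[31, 36] (size 2, min 31) -> median=22.5
Step 5: insert 21 -> lo=[7, 14, 21] (size 3, max 21) hi=[31, 36] (size 2, min 31) -> median=21
Step 6: insert 31 -> lo=[7, 14, 21] (size 3, max 21) hi=[31, 31, 36] (size 3, min 31) -> median=26
Step 7: insert 27 -> lo=[7, 14, 21, 27] (size 4, max 27) hi=[31, 31, 36] (size 3, min 31) -> median=27
Step 8: insert 15 -> lo=[7, 14, 15, 21] (size 4, max 21) hi=[27, 31, 31, 36] (size 4, min 27) -> median=24
Step 9: insert 2 -> lo=[2, 7, 14, 15, 21] (size 5, max 21) hi=[27, 31, 31, 36] (size 4, min 27) -> median=21
Step 10: insert 38 -> lo=[2, 7, 14, 15, 21] (size 5, max 21) hi=[27, 31, 31, 36, 38] (size 5, min 27) -> median=24
Step 11: insert 11 -> lo=[2, 7, 11, 14, 15, 21] (size 6, max 21) hi=[27, 31, 31, 36, 38] (size 5, min 27) -> median=21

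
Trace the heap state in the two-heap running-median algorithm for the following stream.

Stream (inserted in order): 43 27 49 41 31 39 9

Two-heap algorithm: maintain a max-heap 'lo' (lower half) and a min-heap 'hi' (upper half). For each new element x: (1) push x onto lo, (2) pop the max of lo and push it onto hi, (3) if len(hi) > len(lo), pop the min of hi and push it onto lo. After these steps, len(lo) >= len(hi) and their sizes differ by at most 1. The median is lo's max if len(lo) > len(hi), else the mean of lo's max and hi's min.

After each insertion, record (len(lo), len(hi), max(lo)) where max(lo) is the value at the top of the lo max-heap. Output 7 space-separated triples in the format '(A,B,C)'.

Step 1: insert 43 -> lo=[43] hi=[] -> (len(lo)=1, len(hi)=0, max(lo)=43)
Step 2: insert 27 -> lo=[27] hi=[43] -> (len(lo)=1, len(hi)=1, max(lo)=27)
Step 3: insert 49 -> lo=[27, 43] hi=[49] -> (len(lo)=2, len(hi)=1, max(lo)=43)
Step 4: insert 41 -> lo=[27, 41] hi=[43, 49] -> (len(lo)=2, len(hi)=2, max(lo)=41)
Step 5: insert 31 -> lo=[27, 31, 41] hi=[43, 49] -> (len(lo)=3, len(hi)=2, max(lo)=41)
Step 6: insert 39 -> lo=[27, 31, 39] hi=[41, 43, 49] -> (len(lo)=3, len(hi)=3, max(lo)=39)
Step 7: insert 9 -> lo=[9, 27, 31, 39] hi=[41, 43, 49] -> (len(lo)=4, len(hi)=3, max(lo)=39)

Answer: (1,0,43) (1,1,27) (2,1,43) (2,2,41) (3,2,41) (3,3,39) (4,3,39)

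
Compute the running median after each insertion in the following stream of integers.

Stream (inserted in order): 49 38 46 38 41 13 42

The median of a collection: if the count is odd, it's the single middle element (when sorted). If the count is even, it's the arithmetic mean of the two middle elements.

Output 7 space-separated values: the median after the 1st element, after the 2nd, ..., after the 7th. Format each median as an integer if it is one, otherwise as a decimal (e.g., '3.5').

Step 1: insert 49 -> lo=[49] (size 1, max 49) hi=[] (size 0) -> median=49
Step 2: insert 38 -> lo=[38] (size 1, max 38) hi=[49] (size 1, min 49) -> median=43.5
Step 3: insert 46 -> lo=[38, 46] (size 2, max 46) hi=[49] (size 1, min 49) -> median=46
Step 4: insert 38 -> lo=[38, 38] (size 2, max 38) hi=[46, 49] (size 2, min 46) -> median=42
Step 5: insert 41 -> lo=[38, 38, 41] (size 3, max 41) hi=[46, 49] (size 2, min 46) -> median=41
Step 6: insert 13 -> lo=[13, 38, 38] (size 3, max 38) hi=[41, 46, 49] (size 3, min 41) -> median=39.5
Step 7: insert 42 -> lo=[13, 38, 38, 41] (size 4, max 41) hi=[42, 46, 49] (size 3, min 42) -> median=41

Answer: 49 43.5 46 42 41 39.5 41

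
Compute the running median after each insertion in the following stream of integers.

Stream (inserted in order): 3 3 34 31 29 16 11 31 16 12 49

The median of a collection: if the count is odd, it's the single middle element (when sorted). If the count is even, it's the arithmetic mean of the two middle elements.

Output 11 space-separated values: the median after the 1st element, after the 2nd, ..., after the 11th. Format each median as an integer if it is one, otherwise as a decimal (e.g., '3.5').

Answer: 3 3 3 17 29 22.5 16 22.5 16 16 16

Derivation:
Step 1: insert 3 -> lo=[3] (size 1, max 3) hi=[] (size 0) -> median=3
Step 2: insert 3 -> lo=[3] (size 1, max 3) hi=[3] (size 1, min 3) -> median=3
Step 3: insert 34 -> lo=[3, 3] (size 2, max 3) hi=[34] (size 1, min 34) -> median=3
Step 4: insert 31 -> lo=[3, 3] (size 2, max 3) hi=[31, 34] (size 2, min 31) -> median=17
Step 5: insert 29 -> lo=[3, 3, 29] (size 3, max 29) hi=[31, 34] (size 2, min 31) -> median=29
Step 6: insert 16 -> lo=[3, 3, 16] (size 3, max 16) hi=[29, 31, 34] (size 3, min 29) -> median=22.5
Step 7: insert 11 -> lo=[3, 3, 11, 16] (size 4, max 16) hi=[29, 31, 34] (size 3, min 29) -> median=16
Step 8: insert 31 -> lo=[3, 3, 11, 16] (size 4, max 16) hi=[29, 31, 31, 34] (size 4, min 29) -> median=22.5
Step 9: insert 16 -> lo=[3, 3, 11, 16, 16] (size 5, max 16) hi=[29, 31, 31, 34] (size 4, min 29) -> median=16
Step 10: insert 12 -> lo=[3, 3, 11, 12, 16] (size 5, max 16) hi=[16, 29, 31, 31, 34] (size 5, min 16) -> median=16
Step 11: insert 49 -> lo=[3, 3, 11, 12, 16, 16] (size 6, max 16) hi=[29, 31, 31, 34, 49] (size 5, min 29) -> median=16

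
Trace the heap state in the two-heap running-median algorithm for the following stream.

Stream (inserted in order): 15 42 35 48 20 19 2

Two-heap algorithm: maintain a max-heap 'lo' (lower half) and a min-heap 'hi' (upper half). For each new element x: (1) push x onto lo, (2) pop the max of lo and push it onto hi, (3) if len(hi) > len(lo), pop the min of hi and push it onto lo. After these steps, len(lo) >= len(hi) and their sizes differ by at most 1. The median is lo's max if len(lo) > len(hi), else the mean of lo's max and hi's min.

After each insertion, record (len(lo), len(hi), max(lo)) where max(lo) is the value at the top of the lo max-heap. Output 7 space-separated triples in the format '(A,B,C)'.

Answer: (1,0,15) (1,1,15) (2,1,35) (2,2,35) (3,2,35) (3,3,20) (4,3,20)

Derivation:
Step 1: insert 15 -> lo=[15] hi=[] -> (len(lo)=1, len(hi)=0, max(lo)=15)
Step 2: insert 42 -> lo=[15] hi=[42] -> (len(lo)=1, len(hi)=1, max(lo)=15)
Step 3: insert 35 -> lo=[15, 35] hi=[42] -> (len(lo)=2, len(hi)=1, max(lo)=35)
Step 4: insert 48 -> lo=[15, 35] hi=[42, 48] -> (len(lo)=2, len(hi)=2, max(lo)=35)
Step 5: insert 20 -> lo=[15, 20, 35] hi=[42, 48] -> (len(lo)=3, len(hi)=2, max(lo)=35)
Step 6: insert 19 -> lo=[15, 19, 20] hi=[35, 42, 48] -> (len(lo)=3, len(hi)=3, max(lo)=20)
Step 7: insert 2 -> lo=[2, 15, 19, 20] hi=[35, 42, 48] -> (len(lo)=4, len(hi)=3, max(lo)=20)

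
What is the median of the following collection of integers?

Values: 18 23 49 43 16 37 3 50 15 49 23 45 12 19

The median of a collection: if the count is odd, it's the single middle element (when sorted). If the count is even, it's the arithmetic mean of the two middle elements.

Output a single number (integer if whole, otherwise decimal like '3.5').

Step 1: insert 18 -> lo=[18] (size 1, max 18) hi=[] (size 0) -> median=18
Step 2: insert 23 -> lo=[18] (size 1, max 18) hi=[23] (size 1, min 23) -> median=20.5
Step 3: insert 49 -> lo=[18, 23] (size 2, max 23) hi=[49] (size 1, min 49) -> median=23
Step 4: insert 43 -> lo=[18, 23] (size 2, max 23) hi=[43, 49] (size 2, min 43) -> median=33
Step 5: insert 16 -> lo=[16, 18, 23] (size 3, max 23) hi=[43, 49] (size 2, min 43) -> median=23
Step 6: insert 37 -> lo=[16, 18, 23] (size 3, max 23) hi=[37, 43, 49] (size 3, min 37) -> median=30
Step 7: insert 3 -> lo=[3, 16, 18, 23] (size 4, max 23) hi=[37, 43, 49] (size 3, min 37) -> median=23
Step 8: insert 50 -> lo=[3, 16, 18, 23] (size 4, max 23) hi=[37, 43, 49, 50] (size 4, min 37) -> median=30
Step 9: insert 15 -> lo=[3, 15, 16, 18, 23] (size 5, max 23) hi=[37, 43, 49, 50] (size 4, min 37) -> median=23
Step 10: insert 49 -> lo=[3, 15, 16, 18, 23] (size 5, max 23) hi=[37, 43, 49, 49, 50] (size 5, min 37) -> median=30
Step 11: insert 23 -> lo=[3, 15, 16, 18, 23, 23] (size 6, max 23) hi=[37, 43, 49, 49, 50] (size 5, min 37) -> median=23
Step 12: insert 45 -> lo=[3, 15, 16, 18, 23, 23] (size 6, max 23) hi=[37, 43, 45, 49, 49, 50] (size 6, min 37) -> median=30
Step 13: insert 12 -> lo=[3, 12, 15, 16, 18, 23, 23] (size 7, max 23) hi=[37, 43, 45, 49, 49, 50] (size 6, min 37) -> median=23
Step 14: insert 19 -> lo=[3, 12, 15, 16, 18, 19, 23] (size 7, max 23) hi=[23, 37, 43, 45, 49, 49, 50] (size 7, min 23) -> median=23

Answer: 23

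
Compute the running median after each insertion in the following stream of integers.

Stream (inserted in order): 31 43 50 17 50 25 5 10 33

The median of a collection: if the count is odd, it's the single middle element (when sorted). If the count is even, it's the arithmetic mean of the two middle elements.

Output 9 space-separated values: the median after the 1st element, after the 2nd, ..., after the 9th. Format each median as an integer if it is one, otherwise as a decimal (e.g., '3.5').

Answer: 31 37 43 37 43 37 31 28 31

Derivation:
Step 1: insert 31 -> lo=[31] (size 1, max 31) hi=[] (size 0) -> median=31
Step 2: insert 43 -> lo=[31] (size 1, max 31) hi=[43] (size 1, min 43) -> median=37
Step 3: insert 50 -> lo=[31, 43] (size 2, max 43) hi=[50] (size 1, min 50) -> median=43
Step 4: insert 17 -> lo=[17, 31] (size 2, max 31) hi=[43, 50] (size 2, min 43) -> median=37
Step 5: insert 50 -> lo=[17, 31, 43] (size 3, max 43) hi=[50, 50] (size 2, min 50) -> median=43
Step 6: insert 25 -> lo=[17, 25, 31] (size 3, max 31) hi=[43, 50, 50] (size 3, min 43) -> median=37
Step 7: insert 5 -> lo=[5, 17, 25, 31] (size 4, max 31) hi=[43, 50, 50] (size 3, min 43) -> median=31
Step 8: insert 10 -> lo=[5, 10, 17, 25] (size 4, max 25) hi=[31, 43, 50, 50] (size 4, min 31) -> median=28
Step 9: insert 33 -> lo=[5, 10, 17, 25, 31] (size 5, max 31) hi=[33, 43, 50, 50] (size 4, min 33) -> median=31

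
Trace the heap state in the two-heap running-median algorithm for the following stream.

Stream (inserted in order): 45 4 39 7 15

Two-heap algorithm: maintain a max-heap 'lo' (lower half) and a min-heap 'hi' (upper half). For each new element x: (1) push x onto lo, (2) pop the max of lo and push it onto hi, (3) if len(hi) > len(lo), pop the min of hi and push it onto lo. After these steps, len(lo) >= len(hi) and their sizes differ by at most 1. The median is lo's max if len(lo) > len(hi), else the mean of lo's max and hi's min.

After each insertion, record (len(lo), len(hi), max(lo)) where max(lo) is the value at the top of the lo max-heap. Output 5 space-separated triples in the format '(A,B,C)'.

Answer: (1,0,45) (1,1,4) (2,1,39) (2,2,7) (3,2,15)

Derivation:
Step 1: insert 45 -> lo=[45] hi=[] -> (len(lo)=1, len(hi)=0, max(lo)=45)
Step 2: insert 4 -> lo=[4] hi=[45] -> (len(lo)=1, len(hi)=1, max(lo)=4)
Step 3: insert 39 -> lo=[4, 39] hi=[45] -> (len(lo)=2, len(hi)=1, max(lo)=39)
Step 4: insert 7 -> lo=[4, 7] hi=[39, 45] -> (len(lo)=2, len(hi)=2, max(lo)=7)
Step 5: insert 15 -> lo=[4, 7, 15] hi=[39, 45] -> (len(lo)=3, len(hi)=2, max(lo)=15)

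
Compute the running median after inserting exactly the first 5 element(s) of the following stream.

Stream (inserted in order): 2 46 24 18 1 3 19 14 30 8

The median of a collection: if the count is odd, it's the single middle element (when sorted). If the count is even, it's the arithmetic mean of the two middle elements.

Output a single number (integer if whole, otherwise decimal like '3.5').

Step 1: insert 2 -> lo=[2] (size 1, max 2) hi=[] (size 0) -> median=2
Step 2: insert 46 -> lo=[2] (size 1, max 2) hi=[46] (size 1, min 46) -> median=24
Step 3: insert 24 -> lo=[2, 24] (size 2, max 24) hi=[46] (size 1, min 46) -> median=24
Step 4: insert 18 -> lo=[2, 18] (size 2, max 18) hi=[24, 46] (size 2, min 24) -> median=21
Step 5: insert 1 -> lo=[1, 2, 18] (size 3, max 18) hi=[24, 46] (size 2, min 24) -> median=18

Answer: 18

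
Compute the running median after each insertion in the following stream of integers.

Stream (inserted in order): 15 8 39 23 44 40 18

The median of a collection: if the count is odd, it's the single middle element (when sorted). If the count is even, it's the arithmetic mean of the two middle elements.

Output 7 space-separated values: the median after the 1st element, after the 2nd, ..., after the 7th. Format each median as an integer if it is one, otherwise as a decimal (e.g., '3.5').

Answer: 15 11.5 15 19 23 31 23

Derivation:
Step 1: insert 15 -> lo=[15] (size 1, max 15) hi=[] (size 0) -> median=15
Step 2: insert 8 -> lo=[8] (size 1, max 8) hi=[15] (size 1, min 15) -> median=11.5
Step 3: insert 39 -> lo=[8, 15] (size 2, max 15) hi=[39] (size 1, min 39) -> median=15
Step 4: insert 23 -> lo=[8, 15] (size 2, max 15) hi=[23, 39] (size 2, min 23) -> median=19
Step 5: insert 44 -> lo=[8, 15, 23] (size 3, max 23) hi=[39, 44] (size 2, min 39) -> median=23
Step 6: insert 40 -> lo=[8, 15, 23] (size 3, max 23) hi=[39, 40, 44] (size 3, min 39) -> median=31
Step 7: insert 18 -> lo=[8, 15, 18, 23] (size 4, max 23) hi=[39, 40, 44] (size 3, min 39) -> median=23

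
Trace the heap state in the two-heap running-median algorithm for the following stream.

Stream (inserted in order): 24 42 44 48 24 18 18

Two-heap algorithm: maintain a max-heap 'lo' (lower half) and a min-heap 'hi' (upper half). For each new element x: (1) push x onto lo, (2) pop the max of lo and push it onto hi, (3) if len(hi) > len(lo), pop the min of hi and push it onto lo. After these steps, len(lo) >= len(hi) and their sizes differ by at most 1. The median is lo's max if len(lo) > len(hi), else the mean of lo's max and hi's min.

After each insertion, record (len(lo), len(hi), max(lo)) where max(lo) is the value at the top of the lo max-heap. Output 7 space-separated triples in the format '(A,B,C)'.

Step 1: insert 24 -> lo=[24] hi=[] -> (len(lo)=1, len(hi)=0, max(lo)=24)
Step 2: insert 42 -> lo=[24] hi=[42] -> (len(lo)=1, len(hi)=1, max(lo)=24)
Step 3: insert 44 -> lo=[24, 42] hi=[44] -> (len(lo)=2, len(hi)=1, max(lo)=42)
Step 4: insert 48 -> lo=[24, 42] hi=[44, 48] -> (len(lo)=2, len(hi)=2, max(lo)=42)
Step 5: insert 24 -> lo=[24, 24, 42] hi=[44, 48] -> (len(lo)=3, len(hi)=2, max(lo)=42)
Step 6: insert 18 -> lo=[18, 24, 24] hi=[42, 44, 48] -> (len(lo)=3, len(hi)=3, max(lo)=24)
Step 7: insert 18 -> lo=[18, 18, 24, 24] hi=[42, 44, 48] -> (len(lo)=4, len(hi)=3, max(lo)=24)

Answer: (1,0,24) (1,1,24) (2,1,42) (2,2,42) (3,2,42) (3,3,24) (4,3,24)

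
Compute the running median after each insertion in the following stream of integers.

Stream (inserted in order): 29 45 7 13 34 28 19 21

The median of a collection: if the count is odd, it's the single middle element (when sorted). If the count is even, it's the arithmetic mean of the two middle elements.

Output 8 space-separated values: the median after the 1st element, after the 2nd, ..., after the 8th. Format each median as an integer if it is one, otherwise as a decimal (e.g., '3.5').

Answer: 29 37 29 21 29 28.5 28 24.5

Derivation:
Step 1: insert 29 -> lo=[29] (size 1, max 29) hi=[] (size 0) -> median=29
Step 2: insert 45 -> lo=[29] (size 1, max 29) hi=[45] (size 1, min 45) -> median=37
Step 3: insert 7 -> lo=[7, 29] (size 2, max 29) hi=[45] (size 1, min 45) -> median=29
Step 4: insert 13 -> lo=[7, 13] (size 2, max 13) hi=[29, 45] (size 2, min 29) -> median=21
Step 5: insert 34 -> lo=[7, 13, 29] (size 3, max 29) hi=[34, 45] (size 2, min 34) -> median=29
Step 6: insert 28 -> lo=[7, 13, 28] (size 3, max 28) hi=[29, 34, 45] (size 3, min 29) -> median=28.5
Step 7: insert 19 -> lo=[7, 13, 19, 28] (size 4, max 28) hi=[29, 34, 45] (size 3, min 29) -> median=28
Step 8: insert 21 -> lo=[7, 13, 19, 21] (size 4, max 21) hi=[28, 29, 34, 45] (size 4, min 28) -> median=24.5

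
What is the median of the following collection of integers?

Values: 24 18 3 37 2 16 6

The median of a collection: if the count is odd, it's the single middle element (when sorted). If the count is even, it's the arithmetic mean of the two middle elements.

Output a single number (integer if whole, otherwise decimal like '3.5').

Step 1: insert 24 -> lo=[24] (size 1, max 24) hi=[] (size 0) -> median=24
Step 2: insert 18 -> lo=[18] (size 1, max 18) hi=[24] (size 1, min 24) -> median=21
Step 3: insert 3 -> lo=[3, 18] (size 2, max 18) hi=[24] (size 1, min 24) -> median=18
Step 4: insert 37 -> lo=[3, 18] (size 2, max 18) hi=[24, 37] (size 2, min 24) -> median=21
Step 5: insert 2 -> lo=[2, 3, 18] (size 3, max 18) hi=[24, 37] (size 2, min 24) -> median=18
Step 6: insert 16 -> lo=[2, 3, 16] (size 3, max 16) hi=[18, 24, 37] (size 3, min 18) -> median=17
Step 7: insert 6 -> lo=[2, 3, 6, 16] (size 4, max 16) hi=[18, 24, 37] (size 3, min 18) -> median=16

Answer: 16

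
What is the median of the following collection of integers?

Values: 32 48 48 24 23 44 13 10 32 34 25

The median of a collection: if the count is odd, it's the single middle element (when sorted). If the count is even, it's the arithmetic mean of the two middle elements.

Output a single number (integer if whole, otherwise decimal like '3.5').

Step 1: insert 32 -> lo=[32] (size 1, max 32) hi=[] (size 0) -> median=32
Step 2: insert 48 -> lo=[32] (size 1, max 32) hi=[48] (size 1, min 48) -> median=40
Step 3: insert 48 -> lo=[32, 48] (size 2, max 48) hi=[48] (size 1, min 48) -> median=48
Step 4: insert 24 -> lo=[24, 32] (size 2, max 32) hi=[48, 48] (size 2, min 48) -> median=40
Step 5: insert 23 -> lo=[23, 24, 32] (size 3, max 32) hi=[48, 48] (size 2, min 48) -> median=32
Step 6: insert 44 -> lo=[23, 24, 32] (size 3, max 32) hi=[44, 48, 48] (size 3, min 44) -> median=38
Step 7: insert 13 -> lo=[13, 23, 24, 32] (size 4, max 32) hi=[44, 48, 48] (size 3, min 44) -> median=32
Step 8: insert 10 -> lo=[10, 13, 23, 24] (size 4, max 24) hi=[32, 44, 48, 48] (size 4, min 32) -> median=28
Step 9: insert 32 -> lo=[10, 13, 23, 24, 32] (size 5, max 32) hi=[32, 44, 48, 48] (size 4, min 32) -> median=32
Step 10: insert 34 -> lo=[10, 13, 23, 24, 32] (size 5, max 32) hi=[32, 34, 44, 48, 48] (size 5, min 32) -> median=32
Step 11: insert 25 -> lo=[10, 13, 23, 24, 25, 32] (size 6, max 32) hi=[32, 34, 44, 48, 48] (size 5, min 32) -> median=32

Answer: 32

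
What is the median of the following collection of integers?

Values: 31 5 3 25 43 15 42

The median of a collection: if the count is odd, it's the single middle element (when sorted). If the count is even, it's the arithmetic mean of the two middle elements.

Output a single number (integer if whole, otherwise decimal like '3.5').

Step 1: insert 31 -> lo=[31] (size 1, max 31) hi=[] (size 0) -> median=31
Step 2: insert 5 -> lo=[5] (size 1, max 5) hi=[31] (size 1, min 31) -> median=18
Step 3: insert 3 -> lo=[3, 5] (size 2, max 5) hi=[31] (size 1, min 31) -> median=5
Step 4: insert 25 -> lo=[3, 5] (size 2, max 5) hi=[25, 31] (size 2, min 25) -> median=15
Step 5: insert 43 -> lo=[3, 5, 25] (size 3, max 25) hi=[31, 43] (size 2, min 31) -> median=25
Step 6: insert 15 -> lo=[3, 5, 15] (size 3, max 15) hi=[25, 31, 43] (size 3, min 25) -> median=20
Step 7: insert 42 -> lo=[3, 5, 15, 25] (size 4, max 25) hi=[31, 42, 43] (size 3, min 31) -> median=25

Answer: 25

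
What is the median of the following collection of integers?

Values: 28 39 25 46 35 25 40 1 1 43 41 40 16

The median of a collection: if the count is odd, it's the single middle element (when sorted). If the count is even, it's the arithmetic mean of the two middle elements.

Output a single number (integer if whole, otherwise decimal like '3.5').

Step 1: insert 28 -> lo=[28] (size 1, max 28) hi=[] (size 0) -> median=28
Step 2: insert 39 -> lo=[28] (size 1, max 28) hi=[39] (size 1, min 39) -> median=33.5
Step 3: insert 25 -> lo=[25, 28] (size 2, max 28) hi=[39] (size 1, min 39) -> median=28
Step 4: insert 46 -> lo=[25, 28] (size 2, max 28) hi=[39, 46] (size 2, min 39) -> median=33.5
Step 5: insert 35 -> lo=[25, 28, 35] (size 3, max 35) hi=[39, 46] (size 2, min 39) -> median=35
Step 6: insert 25 -> lo=[25, 25, 28] (size 3, max 28) hi=[35, 39, 46] (size 3, min 35) -> median=31.5
Step 7: insert 40 -> lo=[25, 25, 28, 35] (size 4, max 35) hi=[39, 40, 46] (size 3, min 39) -> median=35
Step 8: insert 1 -> lo=[1, 25, 25, 28] (size 4, max 28) hi=[35, 39, 40, 46] (size 4, min 35) -> median=31.5
Step 9: insert 1 -> lo=[1, 1, 25, 25, 28] (size 5, max 28) hi=[35, 39, 40, 46] (size 4, min 35) -> median=28
Step 10: insert 43 -> lo=[1, 1, 25, 25, 28] (size 5, max 28) hi=[35, 39, 40, 43, 46] (size 5, min 35) -> median=31.5
Step 11: insert 41 -> lo=[1, 1, 25, 25, 28, 35] (size 6, max 35) hi=[39, 40, 41, 43, 46] (size 5, min 39) -> median=35
Step 12: insert 40 -> lo=[1, 1, 25, 25, 28, 35] (size 6, max 35) hi=[39, 40, 40, 41, 43, 46] (size 6, min 39) -> median=37
Step 13: insert 16 -> lo=[1, 1, 16, 25, 25, 28, 35] (size 7, max 35) hi=[39, 40, 40, 41, 43, 46] (size 6, min 39) -> median=35

Answer: 35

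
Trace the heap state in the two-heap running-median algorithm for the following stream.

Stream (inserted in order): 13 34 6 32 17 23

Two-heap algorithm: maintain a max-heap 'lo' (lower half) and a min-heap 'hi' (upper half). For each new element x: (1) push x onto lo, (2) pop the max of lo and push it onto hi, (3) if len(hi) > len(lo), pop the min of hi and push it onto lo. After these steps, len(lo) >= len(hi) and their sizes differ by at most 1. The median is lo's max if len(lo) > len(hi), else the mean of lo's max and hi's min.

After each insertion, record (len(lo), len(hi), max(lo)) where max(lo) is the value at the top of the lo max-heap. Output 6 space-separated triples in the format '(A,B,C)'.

Answer: (1,0,13) (1,1,13) (2,1,13) (2,2,13) (3,2,17) (3,3,17)

Derivation:
Step 1: insert 13 -> lo=[13] hi=[] -> (len(lo)=1, len(hi)=0, max(lo)=13)
Step 2: insert 34 -> lo=[13] hi=[34] -> (len(lo)=1, len(hi)=1, max(lo)=13)
Step 3: insert 6 -> lo=[6, 13] hi=[34] -> (len(lo)=2, len(hi)=1, max(lo)=13)
Step 4: insert 32 -> lo=[6, 13] hi=[32, 34] -> (len(lo)=2, len(hi)=2, max(lo)=13)
Step 5: insert 17 -> lo=[6, 13, 17] hi=[32, 34] -> (len(lo)=3, len(hi)=2, max(lo)=17)
Step 6: insert 23 -> lo=[6, 13, 17] hi=[23, 32, 34] -> (len(lo)=3, len(hi)=3, max(lo)=17)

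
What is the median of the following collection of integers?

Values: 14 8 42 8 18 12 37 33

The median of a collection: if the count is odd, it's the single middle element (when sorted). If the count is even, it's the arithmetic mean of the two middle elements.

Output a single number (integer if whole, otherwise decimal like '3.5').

Step 1: insert 14 -> lo=[14] (size 1, max 14) hi=[] (size 0) -> median=14
Step 2: insert 8 -> lo=[8] (size 1, max 8) hi=[14] (size 1, min 14) -> median=11
Step 3: insert 42 -> lo=[8, 14] (size 2, max 14) hi=[42] (size 1, min 42) -> median=14
Step 4: insert 8 -> lo=[8, 8] (size 2, max 8) hi=[14, 42] (size 2, min 14) -> median=11
Step 5: insert 18 -> lo=[8, 8, 14] (size 3, max 14) hi=[18, 42] (size 2, min 18) -> median=14
Step 6: insert 12 -> lo=[8, 8, 12] (size 3, max 12) hi=[14, 18, 42] (size 3, min 14) -> median=13
Step 7: insert 37 -> lo=[8, 8, 12, 14] (size 4, max 14) hi=[18, 37, 42] (size 3, min 18) -> median=14
Step 8: insert 33 -> lo=[8, 8, 12, 14] (size 4, max 14) hi=[18, 33, 37, 42] (size 4, min 18) -> median=16

Answer: 16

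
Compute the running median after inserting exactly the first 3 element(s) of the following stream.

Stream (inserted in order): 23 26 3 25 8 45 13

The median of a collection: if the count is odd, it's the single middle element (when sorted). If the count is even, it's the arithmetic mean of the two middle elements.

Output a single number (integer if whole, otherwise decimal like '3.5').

Answer: 23

Derivation:
Step 1: insert 23 -> lo=[23] (size 1, max 23) hi=[] (size 0) -> median=23
Step 2: insert 26 -> lo=[23] (size 1, max 23) hi=[26] (size 1, min 26) -> median=24.5
Step 3: insert 3 -> lo=[3, 23] (size 2, max 23) hi=[26] (size 1, min 26) -> median=23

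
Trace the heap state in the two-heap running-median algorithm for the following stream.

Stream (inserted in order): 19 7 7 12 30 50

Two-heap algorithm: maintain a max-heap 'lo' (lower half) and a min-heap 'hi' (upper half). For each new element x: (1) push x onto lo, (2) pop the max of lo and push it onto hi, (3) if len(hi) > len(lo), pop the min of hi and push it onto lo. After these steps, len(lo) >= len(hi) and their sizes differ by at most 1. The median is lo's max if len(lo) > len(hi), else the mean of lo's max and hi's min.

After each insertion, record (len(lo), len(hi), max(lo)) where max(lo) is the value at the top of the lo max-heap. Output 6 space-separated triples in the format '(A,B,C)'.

Step 1: insert 19 -> lo=[19] hi=[] -> (len(lo)=1, len(hi)=0, max(lo)=19)
Step 2: insert 7 -> lo=[7] hi=[19] -> (len(lo)=1, len(hi)=1, max(lo)=7)
Step 3: insert 7 -> lo=[7, 7] hi=[19] -> (len(lo)=2, len(hi)=1, max(lo)=7)
Step 4: insert 12 -> lo=[7, 7] hi=[12, 19] -> (len(lo)=2, len(hi)=2, max(lo)=7)
Step 5: insert 30 -> lo=[7, 7, 12] hi=[19, 30] -> (len(lo)=3, len(hi)=2, max(lo)=12)
Step 6: insert 50 -> lo=[7, 7, 12] hi=[19, 30, 50] -> (len(lo)=3, len(hi)=3, max(lo)=12)

Answer: (1,0,19) (1,1,7) (2,1,7) (2,2,7) (3,2,12) (3,3,12)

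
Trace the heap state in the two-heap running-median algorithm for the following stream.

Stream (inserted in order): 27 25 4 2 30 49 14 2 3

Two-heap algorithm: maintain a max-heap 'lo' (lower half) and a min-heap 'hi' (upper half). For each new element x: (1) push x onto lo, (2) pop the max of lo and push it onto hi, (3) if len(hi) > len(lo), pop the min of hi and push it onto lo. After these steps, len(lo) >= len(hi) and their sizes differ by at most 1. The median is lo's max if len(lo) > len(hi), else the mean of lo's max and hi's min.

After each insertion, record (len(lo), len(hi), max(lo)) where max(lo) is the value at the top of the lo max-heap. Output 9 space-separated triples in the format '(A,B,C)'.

Answer: (1,0,27) (1,1,25) (2,1,25) (2,2,4) (3,2,25) (3,3,25) (4,3,25) (4,4,14) (5,4,14)

Derivation:
Step 1: insert 27 -> lo=[27] hi=[] -> (len(lo)=1, len(hi)=0, max(lo)=27)
Step 2: insert 25 -> lo=[25] hi=[27] -> (len(lo)=1, len(hi)=1, max(lo)=25)
Step 3: insert 4 -> lo=[4, 25] hi=[27] -> (len(lo)=2, len(hi)=1, max(lo)=25)
Step 4: insert 2 -> lo=[2, 4] hi=[25, 27] -> (len(lo)=2, len(hi)=2, max(lo)=4)
Step 5: insert 30 -> lo=[2, 4, 25] hi=[27, 30] -> (len(lo)=3, len(hi)=2, max(lo)=25)
Step 6: insert 49 -> lo=[2, 4, 25] hi=[27, 30, 49] -> (len(lo)=3, len(hi)=3, max(lo)=25)
Step 7: insert 14 -> lo=[2, 4, 14, 25] hi=[27, 30, 49] -> (len(lo)=4, len(hi)=3, max(lo)=25)
Step 8: insert 2 -> lo=[2, 2, 4, 14] hi=[25, 27, 30, 49] -> (len(lo)=4, len(hi)=4, max(lo)=14)
Step 9: insert 3 -> lo=[2, 2, 3, 4, 14] hi=[25, 27, 30, 49] -> (len(lo)=5, len(hi)=4, max(lo)=14)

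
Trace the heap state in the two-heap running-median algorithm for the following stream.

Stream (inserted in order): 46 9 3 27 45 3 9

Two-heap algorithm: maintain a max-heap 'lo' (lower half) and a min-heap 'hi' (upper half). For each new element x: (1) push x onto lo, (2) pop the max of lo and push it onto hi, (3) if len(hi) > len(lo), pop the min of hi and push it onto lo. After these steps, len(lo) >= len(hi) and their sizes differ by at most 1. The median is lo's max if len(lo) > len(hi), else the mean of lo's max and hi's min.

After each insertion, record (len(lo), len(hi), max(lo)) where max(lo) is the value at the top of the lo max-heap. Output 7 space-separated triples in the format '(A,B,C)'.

Step 1: insert 46 -> lo=[46] hi=[] -> (len(lo)=1, len(hi)=0, max(lo)=46)
Step 2: insert 9 -> lo=[9] hi=[46] -> (len(lo)=1, len(hi)=1, max(lo)=9)
Step 3: insert 3 -> lo=[3, 9] hi=[46] -> (len(lo)=2, len(hi)=1, max(lo)=9)
Step 4: insert 27 -> lo=[3, 9] hi=[27, 46] -> (len(lo)=2, len(hi)=2, max(lo)=9)
Step 5: insert 45 -> lo=[3, 9, 27] hi=[45, 46] -> (len(lo)=3, len(hi)=2, max(lo)=27)
Step 6: insert 3 -> lo=[3, 3, 9] hi=[27, 45, 46] -> (len(lo)=3, len(hi)=3, max(lo)=9)
Step 7: insert 9 -> lo=[3, 3, 9, 9] hi=[27, 45, 46] -> (len(lo)=4, len(hi)=3, max(lo)=9)

Answer: (1,0,46) (1,1,9) (2,1,9) (2,2,9) (3,2,27) (3,3,9) (4,3,9)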